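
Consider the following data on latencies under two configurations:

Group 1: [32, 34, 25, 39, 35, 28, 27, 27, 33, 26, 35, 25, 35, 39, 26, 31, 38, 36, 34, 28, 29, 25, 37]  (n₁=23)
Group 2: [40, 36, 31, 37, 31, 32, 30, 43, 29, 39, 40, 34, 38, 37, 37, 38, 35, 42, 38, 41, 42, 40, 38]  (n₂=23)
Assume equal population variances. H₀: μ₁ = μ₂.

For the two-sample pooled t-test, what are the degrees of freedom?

degrees of freedom = 44

df = n₁ + n₂ − 2 = 23 + 23 − 2 = 44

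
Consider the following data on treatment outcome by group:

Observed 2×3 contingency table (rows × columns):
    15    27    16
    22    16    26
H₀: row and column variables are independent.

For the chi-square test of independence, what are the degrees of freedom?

df = (r−1)(c−1) = (2−1)·(3−1) = 2

degrees of freedom = 2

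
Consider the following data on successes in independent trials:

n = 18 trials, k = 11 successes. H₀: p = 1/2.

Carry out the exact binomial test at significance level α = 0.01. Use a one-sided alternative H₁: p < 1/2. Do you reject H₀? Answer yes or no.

Exact binomial: n=18, k=11, p₀=1/2=0.5000
P(X≤11) from Σ C(n,i)·p₀^i·(1−p₀)^(n−i)
p-value (one-sided, H₁ less) = 0.88106
At α=0.01: p ≥ α → fail to reject H₀

reject H₀: no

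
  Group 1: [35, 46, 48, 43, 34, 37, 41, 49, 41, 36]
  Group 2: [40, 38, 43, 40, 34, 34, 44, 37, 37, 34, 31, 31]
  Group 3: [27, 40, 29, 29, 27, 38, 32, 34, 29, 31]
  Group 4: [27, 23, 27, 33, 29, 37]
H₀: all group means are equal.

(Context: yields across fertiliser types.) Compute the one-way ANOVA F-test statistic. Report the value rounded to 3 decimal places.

Group means [41.00, 36.92, 31.60, 29.33], grand mean 35.395
SSB = Σnᵢ(x̄ᵢ−x̄)² = 706.429; SSW = ΣΣ(x−x̄ᵢ)² = 774.650
MSB = 706.429/3 = 235.4763; MSW = 774.650/34 = 22.7838
F = MSB/MSW = 10.3352
df = (3, 34)

test statistic = 10.335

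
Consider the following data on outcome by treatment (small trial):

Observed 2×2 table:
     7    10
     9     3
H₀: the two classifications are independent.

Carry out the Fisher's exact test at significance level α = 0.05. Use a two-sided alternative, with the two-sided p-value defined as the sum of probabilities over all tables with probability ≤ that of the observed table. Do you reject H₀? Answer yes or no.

reject H₀: no

Margins: r₁=17, r₂=12, c₁=16, c₂=13, n=29
p_obs = C(17,7)·C(12,9)/C(29,16); sum pmf over tables with pmf ≤ p_obs
p-value (two-sided) = 0.12975
At α=0.05: p ≥ α → fail to reject H₀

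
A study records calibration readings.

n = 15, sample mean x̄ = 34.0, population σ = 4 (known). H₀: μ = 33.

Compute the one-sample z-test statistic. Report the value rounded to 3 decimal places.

SE = σ/√n = 4/√15 = 1.0328
z = (x̄−μ₀)/SE = (34.0−33)/1.0328 = 0.9682

test statistic = 0.968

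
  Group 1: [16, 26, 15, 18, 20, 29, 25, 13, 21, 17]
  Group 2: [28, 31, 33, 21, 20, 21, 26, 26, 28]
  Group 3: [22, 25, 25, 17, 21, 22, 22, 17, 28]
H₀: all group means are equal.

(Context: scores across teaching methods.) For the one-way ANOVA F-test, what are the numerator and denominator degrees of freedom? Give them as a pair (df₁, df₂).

k = 3 groups, N = 28 total
df = (k−1, N−k) = (3−1, 28−3) = (2, 25)

degrees of freedom = [2, 25]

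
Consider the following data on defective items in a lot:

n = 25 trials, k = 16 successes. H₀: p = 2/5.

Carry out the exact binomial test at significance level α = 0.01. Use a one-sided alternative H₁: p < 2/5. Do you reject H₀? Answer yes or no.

Exact binomial: n=25, k=16, p₀=2/5=0.4000
P(X≤16) from Σ C(n,i)·p₀^i·(1−p₀)^(n−i)
p-value (one-sided, H₁ less) = 0.99567
At α=0.01: p ≥ α → fail to reject H₀

reject H₀: no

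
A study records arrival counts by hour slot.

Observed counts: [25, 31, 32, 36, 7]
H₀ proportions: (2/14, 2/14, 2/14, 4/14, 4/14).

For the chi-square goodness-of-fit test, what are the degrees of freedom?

df = k − 1 = 5 − 1 = 4

degrees of freedom = 4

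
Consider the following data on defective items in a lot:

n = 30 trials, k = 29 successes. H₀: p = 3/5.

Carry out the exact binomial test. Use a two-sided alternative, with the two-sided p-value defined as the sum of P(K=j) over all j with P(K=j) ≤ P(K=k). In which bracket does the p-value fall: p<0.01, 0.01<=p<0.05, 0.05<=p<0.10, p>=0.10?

p-value bracket: p<0.01

Exact binomial: n=30, k=29, p₀=3/5=0.6000
P(X=j) = C(n,j)·p₀^j·(1−p₀)^(n−j); p = Σ P(X=j) over j with P(X=j) ≤ P(X=29)
p-value (two-sided) = 0.00001
→ bracket: p<0.01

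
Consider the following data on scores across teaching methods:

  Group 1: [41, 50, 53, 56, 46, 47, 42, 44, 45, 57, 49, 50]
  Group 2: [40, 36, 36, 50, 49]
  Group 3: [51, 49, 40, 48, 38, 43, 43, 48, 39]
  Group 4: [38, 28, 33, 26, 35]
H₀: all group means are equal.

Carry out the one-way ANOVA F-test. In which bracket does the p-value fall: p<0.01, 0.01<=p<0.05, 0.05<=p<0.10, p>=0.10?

p-value bracket: p<0.01

Group means [48.33, 42.20, 44.33, 32.00], grand mean 43.548
SSB = Σnᵢ(x̄ᵢ−x̄)² = 956.211; SSW = ΣΣ(x−x̄ᵢ)² = 763.467
MSB = 956.211/3 = 318.7369; MSW = 763.467/27 = 28.2765
F = MSB/MSW = 11.2721
df = (3, 27)
p-value (upper-tail) = 0.00006
→ bracket: p<0.01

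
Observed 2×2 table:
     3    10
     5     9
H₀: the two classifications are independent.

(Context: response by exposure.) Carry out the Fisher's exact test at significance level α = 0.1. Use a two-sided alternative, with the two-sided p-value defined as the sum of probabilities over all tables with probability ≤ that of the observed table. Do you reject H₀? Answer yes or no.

Margins: r₁=13, r₂=14, c₁=8, c₂=19, n=27
p_obs = C(13,3)·C(14,5)/C(27,8); sum pmf over tables with pmf ≤ p_obs
p-value (two-sided) = 0.67762
At α=0.1: p ≥ α → fail to reject H₀

reject H₀: no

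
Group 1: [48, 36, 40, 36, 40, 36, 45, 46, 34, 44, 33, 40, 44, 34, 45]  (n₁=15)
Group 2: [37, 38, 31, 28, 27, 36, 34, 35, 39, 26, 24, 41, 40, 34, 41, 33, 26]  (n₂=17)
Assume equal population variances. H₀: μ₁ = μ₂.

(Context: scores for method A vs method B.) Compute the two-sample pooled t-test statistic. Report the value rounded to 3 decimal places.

x̄₁=40.067, s₁=5.007, n₁=15
x̄₂=33.529, s₂=5.636, n₂=17
s_p² = [14·5.007² + 16·5.636²]/30 = 28.6390
SE = √(s_p²·(1/15+1/17)) = 1.8958
t = (40.067−33.529)/1.8958 = 3.4484
df = 30

test statistic = 3.448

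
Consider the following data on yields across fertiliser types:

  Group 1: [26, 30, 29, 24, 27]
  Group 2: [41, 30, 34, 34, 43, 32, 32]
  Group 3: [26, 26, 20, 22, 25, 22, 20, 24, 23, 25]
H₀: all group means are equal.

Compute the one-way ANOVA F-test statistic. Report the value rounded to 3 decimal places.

test statistic = 25.830

Group means [27.20, 35.14, 23.30], grand mean 27.955
SSB = Σnᵢ(x̄ᵢ−x̄)² = 581.197; SSW = ΣΣ(x−x̄ᵢ)² = 213.757
MSB = 581.197/2 = 290.5987; MSW = 213.757/19 = 11.2504
F = MSB/MSW = 25.8301
df = (2, 19)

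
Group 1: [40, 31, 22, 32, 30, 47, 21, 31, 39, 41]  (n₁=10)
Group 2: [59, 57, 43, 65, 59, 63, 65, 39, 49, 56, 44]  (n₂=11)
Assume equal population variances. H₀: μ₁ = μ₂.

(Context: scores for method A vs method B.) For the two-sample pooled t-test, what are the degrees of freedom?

df = n₁ + n₂ − 2 = 10 + 11 − 2 = 19

degrees of freedom = 19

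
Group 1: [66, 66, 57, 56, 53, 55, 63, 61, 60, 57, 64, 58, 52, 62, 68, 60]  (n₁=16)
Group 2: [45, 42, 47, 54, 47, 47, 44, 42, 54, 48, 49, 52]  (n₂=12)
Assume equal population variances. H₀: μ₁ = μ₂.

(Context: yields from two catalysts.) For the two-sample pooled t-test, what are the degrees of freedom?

degrees of freedom = 26

df = n₁ + n₂ − 2 = 16 + 12 − 2 = 26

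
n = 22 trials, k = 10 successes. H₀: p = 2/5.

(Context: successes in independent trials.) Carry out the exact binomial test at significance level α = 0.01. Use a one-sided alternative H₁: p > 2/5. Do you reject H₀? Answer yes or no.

reject H₀: no

Exact binomial: n=22, k=10, p₀=2/5=0.4000
P(X≥10) from Σ C(n,i)·p₀^i·(1−p₀)^(n−i)
p-value (one-sided, H₁ greater) = 0.37565
At α=0.01: p ≥ α → fail to reject H₀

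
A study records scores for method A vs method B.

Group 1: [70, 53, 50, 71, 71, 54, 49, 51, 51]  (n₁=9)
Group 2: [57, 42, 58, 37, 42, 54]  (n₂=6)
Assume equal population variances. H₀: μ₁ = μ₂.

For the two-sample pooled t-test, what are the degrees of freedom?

degrees of freedom = 13

df = n₁ + n₂ − 2 = 9 + 6 − 2 = 13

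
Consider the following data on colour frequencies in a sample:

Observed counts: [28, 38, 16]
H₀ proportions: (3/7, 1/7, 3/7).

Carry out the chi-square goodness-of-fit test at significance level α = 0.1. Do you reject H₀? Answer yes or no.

reject H₀: yes

n = 82; E_i = n·p_i = [35.14, 11.71, 35.14]
χ² = (28−35.14)²/35.14 + (38−11.71)²/11.71 + (16−35.14)²/35.14 = 70.8618
df = 2
p-value (upper-tail) = 0.00000
At α=0.1: p < α → reject H₀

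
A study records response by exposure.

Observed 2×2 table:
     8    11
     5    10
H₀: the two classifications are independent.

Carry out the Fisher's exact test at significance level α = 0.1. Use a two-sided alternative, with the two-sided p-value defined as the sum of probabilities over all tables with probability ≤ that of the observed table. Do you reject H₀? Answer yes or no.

reject H₀: no

Margins: r₁=19, r₂=15, c₁=13, c₂=21, n=34
p_obs = C(19,8)·C(15,5)/C(34,13); sum pmf over tables with pmf ≤ p_obs
p-value (two-sided) = 0.72824
At α=0.1: p ≥ α → fail to reject H₀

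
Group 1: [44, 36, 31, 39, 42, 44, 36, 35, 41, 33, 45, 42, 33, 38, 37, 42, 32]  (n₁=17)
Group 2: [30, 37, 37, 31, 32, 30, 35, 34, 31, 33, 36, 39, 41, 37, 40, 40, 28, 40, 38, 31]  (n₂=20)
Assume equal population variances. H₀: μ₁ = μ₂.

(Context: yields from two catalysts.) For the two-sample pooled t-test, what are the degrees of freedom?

df = n₁ + n₂ − 2 = 17 + 20 − 2 = 35

degrees of freedom = 35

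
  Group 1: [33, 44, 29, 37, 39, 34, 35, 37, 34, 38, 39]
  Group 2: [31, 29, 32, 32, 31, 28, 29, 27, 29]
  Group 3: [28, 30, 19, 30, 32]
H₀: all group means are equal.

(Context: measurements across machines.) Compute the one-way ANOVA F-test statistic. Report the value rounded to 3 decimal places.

test statistic = 12.836

Group means [36.27, 29.78, 27.80], grand mean 32.240
SSB = Σnᵢ(x̄ᵢ−x̄)² = 332.023; SSW = ΣΣ(x−x̄ᵢ)² = 284.537
MSB = 332.023/2 = 166.0113; MSW = 284.537/22 = 12.9335
F = MSB/MSW = 12.8357
df = (2, 22)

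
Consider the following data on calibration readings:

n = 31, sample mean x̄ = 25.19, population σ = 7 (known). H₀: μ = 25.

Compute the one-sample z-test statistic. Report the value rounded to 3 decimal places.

test statistic = 0.151

SE = σ/√n = 7/√31 = 1.2572
z = (x̄−μ₀)/SE = (25.19−25)/1.2572 = 0.1511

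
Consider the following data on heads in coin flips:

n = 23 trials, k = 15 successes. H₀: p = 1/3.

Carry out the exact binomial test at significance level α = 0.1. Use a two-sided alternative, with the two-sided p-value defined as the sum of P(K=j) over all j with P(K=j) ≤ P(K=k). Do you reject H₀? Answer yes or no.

Exact binomial: n=23, k=15, p₀=1/3=0.3333
P(X=j) = C(n,j)·p₀^j·(1−p₀)^(n−j); p = Σ P(X=j) over j with P(X=j) ≤ P(X=15)
p-value (two-sided) = 0.00286
At α=0.1: p < α → reject H₀

reject H₀: yes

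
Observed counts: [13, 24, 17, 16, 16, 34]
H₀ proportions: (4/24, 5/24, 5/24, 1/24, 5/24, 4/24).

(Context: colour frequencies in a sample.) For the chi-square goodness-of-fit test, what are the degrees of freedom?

degrees of freedom = 5

df = k − 1 = 6 − 1 = 5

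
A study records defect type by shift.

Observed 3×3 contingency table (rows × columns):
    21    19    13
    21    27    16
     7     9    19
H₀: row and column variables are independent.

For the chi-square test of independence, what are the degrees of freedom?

degrees of freedom = 4

df = (r−1)(c−1) = (3−1)·(3−1) = 4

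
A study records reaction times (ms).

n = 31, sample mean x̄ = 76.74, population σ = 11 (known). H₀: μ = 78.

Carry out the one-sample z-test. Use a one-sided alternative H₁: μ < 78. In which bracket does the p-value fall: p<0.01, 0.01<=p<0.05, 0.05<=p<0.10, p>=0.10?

SE = σ/√n = 11/√31 = 1.9757
z = (x̄−μ₀)/SE = (76.74−78)/1.9757 = -0.6378
p-value (one-sided, H₁ less) = 0.26181
→ bracket: p>=0.10

p-value bracket: p>=0.10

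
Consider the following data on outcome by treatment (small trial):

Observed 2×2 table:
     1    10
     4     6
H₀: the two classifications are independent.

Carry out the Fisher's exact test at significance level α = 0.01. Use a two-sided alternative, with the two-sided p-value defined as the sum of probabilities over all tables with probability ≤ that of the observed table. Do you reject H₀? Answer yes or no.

reject H₀: no

Margins: r₁=11, r₂=10, c₁=5, c₂=16, n=21
p_obs = C(11,1)·C(10,4)/C(21,5); sum pmf over tables with pmf ≤ p_obs
p-value (two-sided) = 0.14861
At α=0.01: p ≥ α → fail to reject H₀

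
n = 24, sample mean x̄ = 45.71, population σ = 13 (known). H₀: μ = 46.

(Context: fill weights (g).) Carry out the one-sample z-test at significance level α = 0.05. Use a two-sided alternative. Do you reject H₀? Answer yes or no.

SE = σ/√n = 13/√24 = 2.6536
z = (x̄−μ₀)/SE = (45.71−46)/2.6536 = -0.1093
p-value (two-sided) = 0.91298
At α=0.05: p ≥ α → fail to reject H₀

reject H₀: no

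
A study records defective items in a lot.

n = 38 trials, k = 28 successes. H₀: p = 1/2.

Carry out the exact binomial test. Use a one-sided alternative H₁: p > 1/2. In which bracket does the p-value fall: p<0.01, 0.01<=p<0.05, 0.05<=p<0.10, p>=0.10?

p-value bracket: p<0.01

Exact binomial: n=38, k=28, p₀=1/2=0.5000
P(X≥28) from Σ C(n,i)·p₀^i·(1−p₀)^(n−i)
p-value (one-sided, H₁ greater) = 0.00255
→ bracket: p<0.01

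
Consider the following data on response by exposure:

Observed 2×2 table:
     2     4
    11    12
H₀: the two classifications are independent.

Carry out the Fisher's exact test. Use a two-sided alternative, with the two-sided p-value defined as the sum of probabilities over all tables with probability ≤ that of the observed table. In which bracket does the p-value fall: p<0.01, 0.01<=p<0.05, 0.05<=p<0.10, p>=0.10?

p-value bracket: p>=0.10

Margins: r₁=6, r₂=23, c₁=13, c₂=16, n=29
p_obs = C(6,2)·C(23,11)/C(29,13); sum pmf over tables with pmf ≤ p_obs
p-value (two-sided) = 0.66284
→ bracket: p>=0.10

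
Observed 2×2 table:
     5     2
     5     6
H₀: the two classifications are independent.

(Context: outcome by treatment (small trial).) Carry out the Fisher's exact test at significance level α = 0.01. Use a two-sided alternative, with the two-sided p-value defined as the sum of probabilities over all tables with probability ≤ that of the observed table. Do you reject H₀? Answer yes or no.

reject H₀: no

Margins: r₁=7, r₂=11, c₁=10, c₂=8, n=18
p_obs = C(7,5)·C(11,5)/C(18,10); sum pmf over tables with pmf ≤ p_obs
p-value (two-sided) = 0.36652
At α=0.01: p ≥ α → fail to reject H₀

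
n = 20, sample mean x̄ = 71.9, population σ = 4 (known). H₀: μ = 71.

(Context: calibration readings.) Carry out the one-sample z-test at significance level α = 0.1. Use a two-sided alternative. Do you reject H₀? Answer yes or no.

SE = σ/√n = 4/√20 = 0.8944
z = (x̄−μ₀)/SE = (71.9−71)/0.8944 = 1.0062
p-value (two-sided) = 0.31430
At α=0.1: p ≥ α → fail to reject H₀

reject H₀: no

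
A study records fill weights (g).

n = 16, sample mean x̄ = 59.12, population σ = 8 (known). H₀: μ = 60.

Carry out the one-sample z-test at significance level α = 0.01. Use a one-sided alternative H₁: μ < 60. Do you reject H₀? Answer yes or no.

reject H₀: no

SE = σ/√n = 8/√16 = 2.0000
z = (x̄−μ₀)/SE = (59.12−60)/2.0000 = -0.4400
p-value (one-sided, H₁ less) = 0.32997
At α=0.01: p ≥ α → fail to reject H₀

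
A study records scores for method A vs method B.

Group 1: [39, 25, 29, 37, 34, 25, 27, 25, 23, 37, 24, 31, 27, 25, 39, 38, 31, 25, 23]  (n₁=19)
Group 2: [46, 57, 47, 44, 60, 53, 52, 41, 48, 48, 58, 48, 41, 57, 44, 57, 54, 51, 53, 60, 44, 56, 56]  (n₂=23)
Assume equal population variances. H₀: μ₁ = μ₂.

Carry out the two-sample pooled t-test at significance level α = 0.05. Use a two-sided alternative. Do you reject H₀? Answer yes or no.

reject H₀: yes

x̄₁=29.684, s₁=5.860, n₁=19
x̄₂=51.087, s₂=6.037, n₂=23
s_p² = [18·5.860² + 22·6.037²]/40 = 35.4983
SE = √(s_p²·(1/19+1/23)) = 1.8471
t = (29.684−51.087)/1.8471 = -11.5873
df = 40
p-value (two-sided) = 0.00000
At α=0.05: p < α → reject H₀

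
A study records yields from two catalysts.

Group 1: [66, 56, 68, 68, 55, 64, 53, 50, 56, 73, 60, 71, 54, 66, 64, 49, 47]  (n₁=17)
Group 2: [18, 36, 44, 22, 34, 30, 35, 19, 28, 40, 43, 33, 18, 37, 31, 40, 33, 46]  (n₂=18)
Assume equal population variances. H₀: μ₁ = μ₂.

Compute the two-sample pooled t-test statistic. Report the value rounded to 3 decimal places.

test statistic = 9.548

x̄₁=60.000, s₁=8.116, n₁=17
x̄₂=32.611, s₂=8.813, n₂=18
s_p² = [16·8.116² + 17·8.813²]/33 = 71.9478
SE = √(s_p²·(1/17+1/18)) = 2.8687
t = (60.000−32.611)/2.8687 = 9.5476
df = 33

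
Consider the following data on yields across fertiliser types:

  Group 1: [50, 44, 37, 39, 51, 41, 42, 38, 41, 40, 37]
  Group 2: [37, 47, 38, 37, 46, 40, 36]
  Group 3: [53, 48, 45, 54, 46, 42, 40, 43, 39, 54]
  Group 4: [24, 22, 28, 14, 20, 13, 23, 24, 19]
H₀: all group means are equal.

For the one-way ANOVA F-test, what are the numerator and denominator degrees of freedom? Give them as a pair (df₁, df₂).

degrees of freedom = [3, 33]

k = 4 groups, N = 37 total
df = (k−1, N−k) = (4−1, 37−4) = (3, 33)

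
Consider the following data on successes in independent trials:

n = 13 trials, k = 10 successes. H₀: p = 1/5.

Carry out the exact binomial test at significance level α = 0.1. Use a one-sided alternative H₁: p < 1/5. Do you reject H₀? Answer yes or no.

Exact binomial: n=13, k=10, p₀=1/5=0.2000
P(X≤10) from Σ C(n,i)·p₀^i·(1−p₀)^(n−i)
p-value (one-sided, H₁ less) = 1.00000
At α=0.1: p ≥ α → fail to reject H₀

reject H₀: no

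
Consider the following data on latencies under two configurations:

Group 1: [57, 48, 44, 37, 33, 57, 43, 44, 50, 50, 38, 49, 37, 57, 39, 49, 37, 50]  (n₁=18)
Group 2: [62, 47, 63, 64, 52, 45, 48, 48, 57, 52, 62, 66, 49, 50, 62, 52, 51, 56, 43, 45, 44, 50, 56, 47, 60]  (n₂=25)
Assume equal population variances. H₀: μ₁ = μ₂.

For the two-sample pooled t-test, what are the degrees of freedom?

df = n₁ + n₂ − 2 = 18 + 25 − 2 = 41

degrees of freedom = 41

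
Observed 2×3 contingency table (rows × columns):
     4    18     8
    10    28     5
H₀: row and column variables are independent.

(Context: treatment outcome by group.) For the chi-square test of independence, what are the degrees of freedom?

degrees of freedom = 2

df = (r−1)(c−1) = (2−1)·(3−1) = 2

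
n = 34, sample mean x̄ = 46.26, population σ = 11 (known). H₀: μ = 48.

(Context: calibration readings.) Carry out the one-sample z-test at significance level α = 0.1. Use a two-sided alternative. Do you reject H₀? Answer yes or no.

SE = σ/√n = 11/√34 = 1.8865
z = (x̄−μ₀)/SE = (46.26−48)/1.8865 = -0.9224
p-value (two-sided) = 0.35635
At α=0.1: p ≥ α → fail to reject H₀

reject H₀: no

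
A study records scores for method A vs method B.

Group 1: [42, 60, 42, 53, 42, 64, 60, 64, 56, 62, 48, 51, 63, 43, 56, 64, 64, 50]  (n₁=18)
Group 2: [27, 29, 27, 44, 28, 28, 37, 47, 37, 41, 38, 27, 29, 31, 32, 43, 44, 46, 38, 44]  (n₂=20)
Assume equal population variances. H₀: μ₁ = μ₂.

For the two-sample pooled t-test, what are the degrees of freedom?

degrees of freedom = 36

df = n₁ + n₂ − 2 = 18 + 20 − 2 = 36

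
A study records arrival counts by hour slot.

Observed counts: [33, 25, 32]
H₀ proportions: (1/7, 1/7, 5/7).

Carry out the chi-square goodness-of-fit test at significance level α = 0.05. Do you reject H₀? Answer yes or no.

n = 90; E_i = n·p_i = [12.86, 12.86, 64.29]
χ² = (33−12.86)²/12.86 + (25−12.86)²/12.86 + (32−64.29)²/64.29 = 59.2400
df = 2
p-value (upper-tail) = 0.00000
At α=0.05: p < α → reject H₀

reject H₀: yes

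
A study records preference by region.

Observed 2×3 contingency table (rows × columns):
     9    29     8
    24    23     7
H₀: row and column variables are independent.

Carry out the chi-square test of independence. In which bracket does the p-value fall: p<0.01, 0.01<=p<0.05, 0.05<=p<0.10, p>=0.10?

Row totals [46, 54], col totals [33, 52, 15], n=100
χ² = (9−15.18)²/15.18 + (29−23.92)²/23.92 + (8−6.90)²/6.90 + (24−17.82)²/17.82 + (23−28.08)²/28.08 + (7−8.10)²/8.10 = 6.9818
df = 2
p-value (upper-tail) = 0.03047
→ bracket: 0.01<=p<0.05

p-value bracket: 0.01<=p<0.05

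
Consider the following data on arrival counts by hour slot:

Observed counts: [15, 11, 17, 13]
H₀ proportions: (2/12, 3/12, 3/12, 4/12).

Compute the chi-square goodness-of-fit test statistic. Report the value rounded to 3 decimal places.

n = 56; E_i = n·p_i = [9.33, 14.00, 14.00, 18.67]
χ² = (15−9.33)²/9.33 + (11−14.00)²/14.00 + (17−14.00)²/14.00 + (13−18.67)²/18.67 = 6.4464
df = 3

test statistic = 6.446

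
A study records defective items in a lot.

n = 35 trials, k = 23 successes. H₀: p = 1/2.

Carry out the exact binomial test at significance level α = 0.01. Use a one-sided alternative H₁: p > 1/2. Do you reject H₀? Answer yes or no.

Exact binomial: n=35, k=23, p₀=1/2=0.5000
P(X≥23) from Σ C(n,i)·p₀^i·(1−p₀)^(n−i)
p-value (one-sided, H₁ greater) = 0.04477
At α=0.01: p ≥ α → fail to reject H₀

reject H₀: no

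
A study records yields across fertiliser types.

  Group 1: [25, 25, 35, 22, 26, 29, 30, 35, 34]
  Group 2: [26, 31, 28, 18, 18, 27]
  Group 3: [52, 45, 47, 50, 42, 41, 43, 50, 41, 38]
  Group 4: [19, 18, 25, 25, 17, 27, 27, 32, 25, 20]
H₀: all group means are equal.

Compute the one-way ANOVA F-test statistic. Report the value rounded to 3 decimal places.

test statistic = 38.634

Group means [29.00, 24.67, 44.90, 23.50], grand mean 31.229
SSB = Σnᵢ(x̄ᵢ−x̄)² = 2769.438; SSW = ΣΣ(x−x̄ᵢ)² = 740.733
MSB = 2769.438/3 = 923.1460; MSW = 740.733/31 = 23.8946
F = MSB/MSW = 38.6340
df = (3, 31)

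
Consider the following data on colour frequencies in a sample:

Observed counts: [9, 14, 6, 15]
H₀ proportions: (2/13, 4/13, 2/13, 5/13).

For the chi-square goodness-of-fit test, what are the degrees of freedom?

degrees of freedom = 3

df = k − 1 = 4 − 1 = 3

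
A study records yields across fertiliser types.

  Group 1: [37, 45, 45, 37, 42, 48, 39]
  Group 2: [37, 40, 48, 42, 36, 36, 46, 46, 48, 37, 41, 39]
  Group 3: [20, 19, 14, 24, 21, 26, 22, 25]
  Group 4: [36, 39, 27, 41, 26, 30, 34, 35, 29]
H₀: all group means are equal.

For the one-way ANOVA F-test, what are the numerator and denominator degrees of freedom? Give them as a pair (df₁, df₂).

k = 4 groups, N = 36 total
df = (k−1, N−k) = (4−1, 36−4) = (3, 32)

degrees of freedom = [3, 32]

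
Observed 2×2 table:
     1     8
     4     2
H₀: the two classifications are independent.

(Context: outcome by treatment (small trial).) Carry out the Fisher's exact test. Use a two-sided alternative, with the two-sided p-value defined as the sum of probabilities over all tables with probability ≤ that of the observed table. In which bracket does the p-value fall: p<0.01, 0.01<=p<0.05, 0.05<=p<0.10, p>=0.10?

Margins: r₁=9, r₂=6, c₁=5, c₂=10, n=15
p_obs = C(9,1)·C(6,4)/C(15,5); sum pmf over tables with pmf ≤ p_obs
p-value (two-sided) = 0.08891
→ bracket: 0.05<=p<0.10

p-value bracket: 0.05<=p<0.10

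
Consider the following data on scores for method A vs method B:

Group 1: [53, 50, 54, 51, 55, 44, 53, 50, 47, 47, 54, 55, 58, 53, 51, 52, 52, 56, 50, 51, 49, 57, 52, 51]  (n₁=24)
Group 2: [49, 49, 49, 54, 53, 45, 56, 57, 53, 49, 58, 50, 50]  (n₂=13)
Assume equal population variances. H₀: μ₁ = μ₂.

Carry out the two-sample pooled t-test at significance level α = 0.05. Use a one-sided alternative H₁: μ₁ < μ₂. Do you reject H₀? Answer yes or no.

x̄₁=51.875, s₁=3.261, n₁=24
x̄₂=51.692, s₂=3.816, n₂=13
s_p² = [23·3.261² + 12·3.816²]/35 = 11.9827
SE = √(s_p²·(1/24+1/13)) = 1.1921
t = (51.875−51.692)/1.1921 = 0.1533
df = 35
p-value (one-sided, H₁ less) = 0.56046
At α=0.05: p ≥ α → fail to reject H₀

reject H₀: no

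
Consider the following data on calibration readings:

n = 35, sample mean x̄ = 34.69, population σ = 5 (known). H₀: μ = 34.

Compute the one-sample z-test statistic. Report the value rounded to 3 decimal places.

SE = σ/√n = 5/√35 = 0.8452
z = (x̄−μ₀)/SE = (34.69−34)/0.8452 = 0.8164

test statistic = 0.816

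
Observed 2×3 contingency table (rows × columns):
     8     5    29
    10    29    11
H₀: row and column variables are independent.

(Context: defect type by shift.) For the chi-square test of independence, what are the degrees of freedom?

df = (r−1)(c−1) = (2−1)·(3−1) = 2

degrees of freedom = 2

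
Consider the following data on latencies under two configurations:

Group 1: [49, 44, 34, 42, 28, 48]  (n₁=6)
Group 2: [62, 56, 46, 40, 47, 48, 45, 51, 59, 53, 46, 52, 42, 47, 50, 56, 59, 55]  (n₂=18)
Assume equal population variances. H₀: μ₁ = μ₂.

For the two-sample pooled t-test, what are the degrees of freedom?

df = n₁ + n₂ − 2 = 6 + 18 − 2 = 22

degrees of freedom = 22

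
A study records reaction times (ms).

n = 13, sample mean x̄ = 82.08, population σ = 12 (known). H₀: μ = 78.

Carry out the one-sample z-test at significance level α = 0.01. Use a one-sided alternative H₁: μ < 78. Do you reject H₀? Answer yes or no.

SE = σ/√n = 12/√13 = 3.3282
z = (x̄−μ₀)/SE = (82.08−78)/3.3282 = 1.2259
p-value (one-sided, H₁ less) = 0.88988
At α=0.01: p ≥ α → fail to reject H₀

reject H₀: no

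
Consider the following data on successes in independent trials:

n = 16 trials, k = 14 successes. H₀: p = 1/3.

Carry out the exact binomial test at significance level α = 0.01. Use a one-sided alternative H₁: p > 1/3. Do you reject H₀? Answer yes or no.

Exact binomial: n=16, k=14, p₀=1/3=0.3333
P(X≥14) from Σ C(n,i)·p₀^i·(1−p₀)^(n−i)
p-value (one-sided, H₁ greater) = 0.00001
At α=0.01: p < α → reject H₀

reject H₀: yes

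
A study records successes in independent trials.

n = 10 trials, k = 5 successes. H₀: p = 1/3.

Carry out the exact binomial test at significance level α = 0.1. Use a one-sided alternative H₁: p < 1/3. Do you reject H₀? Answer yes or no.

reject H₀: no

Exact binomial: n=10, k=5, p₀=1/3=0.3333
P(X≤5) from Σ C(n,i)·p₀^i·(1−p₀)^(n−i)
p-value (one-sided, H₁ less) = 0.92344
At α=0.1: p ≥ α → fail to reject H₀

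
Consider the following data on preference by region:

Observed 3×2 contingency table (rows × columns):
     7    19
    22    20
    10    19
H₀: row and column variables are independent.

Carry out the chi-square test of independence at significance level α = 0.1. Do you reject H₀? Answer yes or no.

Row totals [26, 42, 29], col totals [39, 58], n=97
χ² = (7−10.45)²/10.45 + (19−15.55)²/15.55 + (22−16.89)²/16.89 + (20−25.11)²/25.11 + (10−11.66)²/11.66 + (19−17.34)²/17.34 = 4.8929
df = 2
p-value (upper-tail) = 0.08660
At α=0.1: p < α → reject H₀

reject H₀: yes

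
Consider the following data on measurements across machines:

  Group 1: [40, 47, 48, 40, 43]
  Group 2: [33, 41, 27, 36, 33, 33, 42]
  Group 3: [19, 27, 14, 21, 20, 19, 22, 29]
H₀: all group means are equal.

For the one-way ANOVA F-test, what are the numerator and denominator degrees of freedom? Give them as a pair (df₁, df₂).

k = 3 groups, N = 20 total
df = (k−1, N−k) = (3−1, 20−3) = (2, 17)

degrees of freedom = [2, 17]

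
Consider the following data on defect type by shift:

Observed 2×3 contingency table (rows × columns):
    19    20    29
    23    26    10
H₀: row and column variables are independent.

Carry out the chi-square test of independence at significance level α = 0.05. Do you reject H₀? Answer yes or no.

reject H₀: yes

Row totals [68, 59], col totals [42, 46, 39], n=127
χ² = (19−22.49)²/22.49 + (20−24.63)²/24.63 + (29−20.88)²/20.88 + (23−19.51)²/19.51 + (26−21.37)²/21.37 + (10−18.12)²/18.12 = 9.8316
df = 2
p-value (upper-tail) = 0.00733
At α=0.05: p < α → reject H₀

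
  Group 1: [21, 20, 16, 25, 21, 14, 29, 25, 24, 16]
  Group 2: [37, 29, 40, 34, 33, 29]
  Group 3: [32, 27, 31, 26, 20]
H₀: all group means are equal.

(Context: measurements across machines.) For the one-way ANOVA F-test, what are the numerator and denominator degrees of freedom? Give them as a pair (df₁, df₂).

k = 3 groups, N = 21 total
df = (k−1, N−k) = (3−1, 21−3) = (2, 18)

degrees of freedom = [2, 18]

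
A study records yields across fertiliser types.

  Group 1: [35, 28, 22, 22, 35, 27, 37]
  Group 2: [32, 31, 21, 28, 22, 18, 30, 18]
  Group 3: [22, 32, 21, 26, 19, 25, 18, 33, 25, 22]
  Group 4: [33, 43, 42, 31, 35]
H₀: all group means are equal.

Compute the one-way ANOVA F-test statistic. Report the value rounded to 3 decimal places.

Group means [29.43, 25.00, 24.30, 36.80], grand mean 27.767
SSB = Σnᵢ(x̄ᵢ−x̄)² = 608.752; SSW = ΣΣ(x−x̄ᵢ)² = 824.614
MSB = 608.752/3 = 202.9175; MSW = 824.614/26 = 31.7159
F = MSB/MSW = 6.3980
df = (3, 26)

test statistic = 6.398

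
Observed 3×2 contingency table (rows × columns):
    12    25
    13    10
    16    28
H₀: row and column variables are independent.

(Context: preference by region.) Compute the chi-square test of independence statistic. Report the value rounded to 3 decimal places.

test statistic = 3.745

Row totals [37, 23, 44], col totals [41, 63], n=104
χ² = (12−14.59)²/14.59 + (25−22.41)²/22.41 + (13−9.07)²/9.07 + (10−13.93)²/13.93 + (16−17.35)²/17.35 + (28−26.65)²/26.65 = 3.7454
df = 2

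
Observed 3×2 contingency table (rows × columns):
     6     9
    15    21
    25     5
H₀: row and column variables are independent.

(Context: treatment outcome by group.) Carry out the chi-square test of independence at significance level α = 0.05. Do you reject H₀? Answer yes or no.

Row totals [15, 36, 30], col totals [46, 35], n=81
χ² = (6−8.52)²/8.52 + (9−6.48)²/6.48 + (15−20.44)²/20.44 + (21−15.56)²/15.56 + (25−17.04)²/17.04 + (5−12.96)²/12.96 = 13.6920
df = 2
p-value (upper-tail) = 0.00106
At α=0.05: p < α → reject H₀

reject H₀: yes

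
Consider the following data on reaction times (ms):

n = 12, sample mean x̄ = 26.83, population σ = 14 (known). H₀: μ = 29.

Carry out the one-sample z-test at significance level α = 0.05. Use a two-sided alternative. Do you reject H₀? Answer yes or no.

SE = σ/√n = 14/√12 = 4.0415
z = (x̄−μ₀)/SE = (26.83−29)/4.0415 = -0.5369
p-value (two-sided) = 0.59131
At α=0.05: p ≥ α → fail to reject H₀

reject H₀: no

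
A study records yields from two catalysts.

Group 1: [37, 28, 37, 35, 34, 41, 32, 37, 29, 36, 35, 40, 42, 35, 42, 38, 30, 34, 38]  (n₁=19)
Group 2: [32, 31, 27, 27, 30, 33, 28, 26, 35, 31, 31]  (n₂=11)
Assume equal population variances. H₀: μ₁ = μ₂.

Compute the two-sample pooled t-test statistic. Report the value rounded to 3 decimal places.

x̄₁=35.789, s₁=4.077, n₁=19
x̄₂=30.091, s₂=2.809, n₂=11
s_p² = [18·4.077² + 10·2.809²]/28 = 13.5024
SE = √(s_p²·(1/19+1/11)) = 1.3922
t = (35.789−30.091)/1.3922 = 4.0933
df = 28

test statistic = 4.093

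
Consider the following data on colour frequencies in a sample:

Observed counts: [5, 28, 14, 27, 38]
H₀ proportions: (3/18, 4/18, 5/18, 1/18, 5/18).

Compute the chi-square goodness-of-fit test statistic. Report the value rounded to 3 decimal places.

n = 112; E_i = n·p_i = [18.67, 24.89, 31.11, 6.22, 31.11]
χ² = (5−18.67)²/18.67 + (28−24.89)²/24.89 + (14−31.11)²/31.11 + (27−6.22)²/6.22 + (38−31.11)²/31.11 = 90.7143
df = 4

test statistic = 90.714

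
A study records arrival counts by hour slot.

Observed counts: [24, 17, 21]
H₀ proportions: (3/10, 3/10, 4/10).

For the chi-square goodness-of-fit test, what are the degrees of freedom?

degrees of freedom = 2

df = k − 1 = 3 − 1 = 2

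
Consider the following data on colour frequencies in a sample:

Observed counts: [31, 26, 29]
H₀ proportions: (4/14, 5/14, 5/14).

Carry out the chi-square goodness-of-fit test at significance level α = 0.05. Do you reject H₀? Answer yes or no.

n = 86; E_i = n·p_i = [24.57, 30.71, 30.71]
χ² = (31−24.57)²/24.57 + (26−30.71)²/30.71 + (29−30.71)²/30.71 = 2.5012
df = 2
p-value (upper-tail) = 0.28634
At α=0.05: p ≥ α → fail to reject H₀

reject H₀: no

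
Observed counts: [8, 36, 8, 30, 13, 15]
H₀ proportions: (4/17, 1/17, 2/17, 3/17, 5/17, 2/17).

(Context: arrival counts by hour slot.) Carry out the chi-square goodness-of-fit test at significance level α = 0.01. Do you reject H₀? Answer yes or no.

n = 110; E_i = n·p_i = [25.88, 6.47, 12.94, 19.41, 32.35, 12.94]
χ² = (8−25.88)²/25.88 + (36−6.47)²/6.47 + (8−12.94)²/12.94 + (30−19.41)²/19.41 + (13−32.35)²/32.35 + (15−12.94)²/12.94 = 166.6827
df = 5
p-value (upper-tail) = 0.00000
At α=0.01: p < α → reject H₀

reject H₀: yes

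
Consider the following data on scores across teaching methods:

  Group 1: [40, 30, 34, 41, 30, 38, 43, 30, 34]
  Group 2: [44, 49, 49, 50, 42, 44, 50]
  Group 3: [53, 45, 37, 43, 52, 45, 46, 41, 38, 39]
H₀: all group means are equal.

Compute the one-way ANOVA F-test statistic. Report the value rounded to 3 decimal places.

test statistic = 12.047

Group means [35.56, 46.86, 43.90], grand mean 41.808
SSB = Σnᵢ(x̄ᵢ−x̄)² = 574.059; SSW = ΣΣ(x−x̄ᵢ)² = 547.979
MSB = 574.059/2 = 287.0295; MSW = 547.979/23 = 23.8252
F = MSB/MSW = 12.0473
df = (2, 23)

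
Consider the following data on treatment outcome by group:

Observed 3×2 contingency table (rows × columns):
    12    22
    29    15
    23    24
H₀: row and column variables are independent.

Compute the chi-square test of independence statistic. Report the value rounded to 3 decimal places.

Row totals [34, 44, 47], col totals [64, 61], n=125
χ² = (12−17.41)²/17.41 + (22−16.59)²/16.59 + (29−22.53)²/22.53 + (15−21.47)²/21.47 + (23−24.06)²/24.06 + (24−22.94)²/22.94 = 7.3492
df = 2

test statistic = 7.349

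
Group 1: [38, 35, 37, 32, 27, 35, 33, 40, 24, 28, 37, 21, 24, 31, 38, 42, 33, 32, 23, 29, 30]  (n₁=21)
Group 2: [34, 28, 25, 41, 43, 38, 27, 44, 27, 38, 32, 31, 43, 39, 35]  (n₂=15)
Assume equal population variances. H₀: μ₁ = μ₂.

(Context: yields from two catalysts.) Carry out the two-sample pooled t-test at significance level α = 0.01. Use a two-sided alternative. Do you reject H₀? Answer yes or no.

reject H₀: no

x̄₁=31.857, s₁=5.876, n₁=21
x̄₂=35.000, s₂=6.448, n₂=15
s_p² = [20·5.876² + 14·6.448²]/34 = 37.4286
SE = √(s_p²·(1/21+1/15)) = 2.0682
t = (31.857−35.000)/2.0682 = -1.5196
df = 34
p-value (two-sided) = 0.13786
At α=0.01: p ≥ α → fail to reject H₀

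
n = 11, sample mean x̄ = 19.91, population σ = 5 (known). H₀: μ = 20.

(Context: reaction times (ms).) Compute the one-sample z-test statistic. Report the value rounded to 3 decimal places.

test statistic = -0.060

SE = σ/√n = 5/√11 = 1.5076
z = (x̄−μ₀)/SE = (19.91−20)/1.5076 = -0.0597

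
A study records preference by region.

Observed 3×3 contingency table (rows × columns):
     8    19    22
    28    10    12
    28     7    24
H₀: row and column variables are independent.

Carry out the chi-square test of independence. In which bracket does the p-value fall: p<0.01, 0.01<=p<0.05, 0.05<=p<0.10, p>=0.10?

Row totals [49, 50, 59], col totals [64, 36, 58], n=158
χ² = (8−19.85)²/19.85 + (19−11.16)²/11.16 + (22−17.99)²/17.99 + (28−20.25)²/20.25 + (10−11.39)²/11.39 + (12−18.35)²/18.35 + (28−23.90)²/23.90 + (7−13.44)²/13.44 + (24−21.66)²/21.66 = 22.8451
df = 4
p-value (upper-tail) = 0.00014
→ bracket: p<0.01

p-value bracket: p<0.01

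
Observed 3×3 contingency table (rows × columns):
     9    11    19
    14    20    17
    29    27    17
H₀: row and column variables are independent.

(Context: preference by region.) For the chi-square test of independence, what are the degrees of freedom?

degrees of freedom = 4

df = (r−1)(c−1) = (3−1)·(3−1) = 4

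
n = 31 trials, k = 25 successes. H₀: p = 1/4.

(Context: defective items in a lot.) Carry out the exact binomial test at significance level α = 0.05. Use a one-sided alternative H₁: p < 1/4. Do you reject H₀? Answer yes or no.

Exact binomial: n=31, k=25, p₀=1/4=0.2500
P(X≤25) from Σ C(n,i)·p₀^i·(1−p₀)^(n−i)
p-value (one-sided, H₁ less) = 1.00000
At α=0.05: p ≥ α → fail to reject H₀

reject H₀: no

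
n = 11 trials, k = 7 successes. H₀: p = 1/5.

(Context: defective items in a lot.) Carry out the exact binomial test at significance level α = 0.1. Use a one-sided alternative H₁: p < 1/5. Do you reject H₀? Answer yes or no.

reject H₀: no

Exact binomial: n=11, k=7, p₀=1/5=0.2000
P(X≤7) from Σ C(n,i)·p₀^i·(1−p₀)^(n−i)
p-value (one-sided, H₁ less) = 0.99976
At α=0.1: p ≥ α → fail to reject H₀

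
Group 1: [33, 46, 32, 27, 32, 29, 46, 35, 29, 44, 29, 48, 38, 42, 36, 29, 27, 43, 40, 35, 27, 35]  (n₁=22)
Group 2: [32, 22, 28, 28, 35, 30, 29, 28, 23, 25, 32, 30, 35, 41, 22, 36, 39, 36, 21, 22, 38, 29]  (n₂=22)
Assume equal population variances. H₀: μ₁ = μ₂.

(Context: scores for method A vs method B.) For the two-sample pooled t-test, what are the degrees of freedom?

degrees of freedom = 42

df = n₁ + n₂ − 2 = 22 + 22 − 2 = 42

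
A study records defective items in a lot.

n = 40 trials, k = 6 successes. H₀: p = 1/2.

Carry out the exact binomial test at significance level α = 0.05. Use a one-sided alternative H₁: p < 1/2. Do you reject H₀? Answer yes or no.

Exact binomial: n=40, k=6, p₀=1/2=0.5000
P(X≤6) from Σ C(n,i)·p₀^i·(1−p₀)^(n−i)
p-value (one-sided, H₁ less) = 0.00000
At α=0.05: p < α → reject H₀

reject H₀: yes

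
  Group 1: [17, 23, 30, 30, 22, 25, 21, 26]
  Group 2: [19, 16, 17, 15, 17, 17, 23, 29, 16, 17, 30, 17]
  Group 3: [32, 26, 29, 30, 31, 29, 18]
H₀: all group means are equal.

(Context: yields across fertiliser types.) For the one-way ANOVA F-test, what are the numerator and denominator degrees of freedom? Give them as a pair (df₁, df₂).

degrees of freedom = [2, 24]

k = 3 groups, N = 27 total
df = (k−1, N−k) = (3−1, 27−3) = (2, 24)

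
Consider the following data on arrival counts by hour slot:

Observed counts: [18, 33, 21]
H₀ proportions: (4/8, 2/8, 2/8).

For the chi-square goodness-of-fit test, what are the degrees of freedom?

df = k − 1 = 3 − 1 = 2

degrees of freedom = 2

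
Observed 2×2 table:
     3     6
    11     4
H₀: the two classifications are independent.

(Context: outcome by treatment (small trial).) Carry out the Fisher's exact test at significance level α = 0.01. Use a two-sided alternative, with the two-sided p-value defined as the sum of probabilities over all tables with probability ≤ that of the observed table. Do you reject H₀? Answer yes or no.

Margins: r₁=9, r₂=15, c₁=14, c₂=10, n=24
p_obs = C(9,3)·C(15,11)/C(24,14); sum pmf over tables with pmf ≤ p_obs
p-value (two-sided) = 0.09180
At α=0.01: p ≥ α → fail to reject H₀

reject H₀: no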